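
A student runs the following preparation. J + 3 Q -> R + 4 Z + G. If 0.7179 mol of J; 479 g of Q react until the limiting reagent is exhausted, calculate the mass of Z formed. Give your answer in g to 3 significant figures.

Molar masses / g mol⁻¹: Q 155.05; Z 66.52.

n(J) = 0.7179 mol
n(Q) = 479.0 / 155.05 = 3.089 mol
n/ν for J = 0.7179/1 = 0.7179
n/ν for Q = 3.089/3 = 1.030
Smallest n/ν is J → limiting reagent.
n(Z) = (4/1) × 0.7179 = 2.872 mol
mass = 2.872 × 66.52 = 191.0 g

191 g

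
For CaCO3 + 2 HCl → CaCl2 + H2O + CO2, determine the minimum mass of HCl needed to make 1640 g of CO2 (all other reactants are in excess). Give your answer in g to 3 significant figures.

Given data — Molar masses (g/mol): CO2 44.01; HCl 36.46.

2720 g

n(CO2) = 1640 / 44.01 = 37.26 mol
n(HCl) = (2/1) × 37.26 = 74.52 mol
mass = 74.52 × 36.46 = 2717 g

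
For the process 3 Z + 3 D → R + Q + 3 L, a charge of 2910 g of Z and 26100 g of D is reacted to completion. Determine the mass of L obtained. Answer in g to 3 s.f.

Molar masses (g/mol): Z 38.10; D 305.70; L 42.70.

n(Z) = 2910 / 38.10 = 76.38 mol
n(D) = 26100 / 305.70 = 85.38 mol
n/ν for Z = 76.38/3 = 25.46
n/ν for D = 85.38/3 = 28.46
Smallest n/ν is Z → limiting reagent.
n(L) = (3/3) × 76.38 = 76.38 mol
mass = 76.38 × 42.70 = 3261 g

3260 g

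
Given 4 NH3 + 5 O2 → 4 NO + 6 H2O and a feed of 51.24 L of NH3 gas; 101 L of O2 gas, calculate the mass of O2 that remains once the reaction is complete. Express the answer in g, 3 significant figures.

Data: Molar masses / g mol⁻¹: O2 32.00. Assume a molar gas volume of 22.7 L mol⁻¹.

52.1 g

n(NH3) = 51.24 / 22.7 = 2.257 mol
n(O2) = 101.0 / 22.7 = 4.449 mol
n/ν for NH3 = 2.257/4 = 0.5643
n/ν for O2 = 4.449/5 = 0.8898
Smallest n/ν is NH3 → limiting reagent.
O2 consumed = (5/4) × 2.257 = 2.821 mol
O2 remaining = 4.449 − 2.821 = 1.628 mol
mass = 1.628 × 32.00 = 52.10 g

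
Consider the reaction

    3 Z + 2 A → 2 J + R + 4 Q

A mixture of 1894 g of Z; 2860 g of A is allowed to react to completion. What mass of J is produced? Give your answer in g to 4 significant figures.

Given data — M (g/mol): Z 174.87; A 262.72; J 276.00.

1993 g

n(Z) = 1894 / 174.87 = 10.83 mol
n(A) = 2860 / 262.72 = 10.89 mol
n/ν for Z = 10.83/3 = 3.610
n/ν for A = 10.89/2 = 5.445
Smallest n/ν is Z → limiting reagent.
n(J) = (2/3) × 10.83 = 7.220 mol
mass = 7.220 × 276.00 = 1993 g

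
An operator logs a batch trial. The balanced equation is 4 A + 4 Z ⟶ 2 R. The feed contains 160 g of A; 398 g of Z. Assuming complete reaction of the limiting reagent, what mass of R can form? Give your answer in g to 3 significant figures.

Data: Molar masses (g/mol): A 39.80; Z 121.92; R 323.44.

528 g

n(A) = 160.0 / 39.80 = 4.020 mol
n(Z) = 398.0 / 121.92 = 3.264 mol
n/ν for A = 4.020/4 = 1.005
n/ν for Z = 3.264/4 = 0.8160
Smallest n/ν is Z → limiting reagent.
n(R) = (2/4) × 3.264 = 1.632 mol
mass = 1.632 × 323.44 = 527.9 g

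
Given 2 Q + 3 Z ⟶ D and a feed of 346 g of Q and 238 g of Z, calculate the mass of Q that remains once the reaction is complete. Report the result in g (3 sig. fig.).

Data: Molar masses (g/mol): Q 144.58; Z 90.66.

93.0 g

n(Q) = 346.0 / 144.58 = 2.393 mol
n(Z) = 238.0 / 90.66 = 2.625 mol
n/ν for Q = 2.393/2 = 1.197
n/ν for Z = 2.625/3 = 0.8750
Smallest n/ν is Z → limiting reagent.
Q consumed = (2/3) × 2.625 = 1.750 mol
Q remaining = 2.393 − 1.750 = 0.6430 mol
mass = 0.6430 × 144.58 = 92.96 g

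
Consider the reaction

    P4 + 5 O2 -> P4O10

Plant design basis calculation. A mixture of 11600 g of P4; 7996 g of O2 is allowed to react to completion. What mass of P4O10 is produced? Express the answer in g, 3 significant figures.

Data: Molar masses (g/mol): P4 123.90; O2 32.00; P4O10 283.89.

n(P4) = 11600 / 123.90 = 93.62 mol
n(O2) = 7996 / 32.00 = 249.9 mol
n/ν → P4: 93.62, O2: 49.98; O2 is limiting.
n(P4O10) = (1/5) × 249.9 = 49.98 mol
mass = 49.98 × 283.89 = 14190 g

14200 g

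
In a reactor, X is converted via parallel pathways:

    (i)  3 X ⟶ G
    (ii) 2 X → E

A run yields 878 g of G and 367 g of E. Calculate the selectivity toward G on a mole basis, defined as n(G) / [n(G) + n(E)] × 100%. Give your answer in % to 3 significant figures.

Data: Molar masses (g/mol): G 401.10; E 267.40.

n(G) = 878 / 401.10 = 2.189 mol
n(E) = 367 / 267.40 = 1.372 mol
selectivity = 2.189/(2.189+1.372) × 100 = 61.47 %

61.5 %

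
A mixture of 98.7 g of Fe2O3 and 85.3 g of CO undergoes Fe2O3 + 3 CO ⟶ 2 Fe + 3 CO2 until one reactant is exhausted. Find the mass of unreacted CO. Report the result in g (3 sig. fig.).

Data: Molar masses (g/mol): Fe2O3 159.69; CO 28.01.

33.4 g

n(Fe2O3) = 98.70 / 159.69 = 0.6181 mol
n(CO) = 85.30 / 28.01 = 3.045 mol
n/ν for Fe2O3 = 0.6181/1 = 0.6181
n/ν for CO = 3.045/3 = 1.015
Smallest n/ν is Fe2O3 → limiting reagent.
CO consumed = (3/1) × 0.6181 = 1.854 mol
CO remaining = 3.045 − 1.854 = 1.191 mol
mass = 1.191 × 28.01 = 33.36 g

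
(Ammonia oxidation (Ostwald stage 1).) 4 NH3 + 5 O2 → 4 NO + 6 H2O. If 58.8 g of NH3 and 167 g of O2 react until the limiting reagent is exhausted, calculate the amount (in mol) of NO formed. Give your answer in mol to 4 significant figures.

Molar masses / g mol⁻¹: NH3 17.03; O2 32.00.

3.453 mol

n(NH3) = 58.80 / 17.03 = 3.453 mol
n(O2) = 167.0 / 32.00 = 5.219 mol
n/ν for NH3 = 3.453/4 = 0.8633
n/ν for O2 = 5.219/5 = 1.044
Smallest n/ν is NH3 → limiting reagent.
n(NO) = (4/4) × 3.453 = 3.453 mol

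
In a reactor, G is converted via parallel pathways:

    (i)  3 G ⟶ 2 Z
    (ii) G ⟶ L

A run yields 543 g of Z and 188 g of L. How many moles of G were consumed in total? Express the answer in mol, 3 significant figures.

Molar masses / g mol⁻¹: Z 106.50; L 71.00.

n(Z) = 543 / 106.50 = 5.099 mol
n(L) = 188 / 71.00 = 2.648 mol
n(G) via (i) = (3/2)×5.099 = 7.649 mol
n(G) via (ii) = (1/1)×2.648 = 2.648 mol
total n(G) = 7.649 + 2.648 = 10.30 mol

10.3 mol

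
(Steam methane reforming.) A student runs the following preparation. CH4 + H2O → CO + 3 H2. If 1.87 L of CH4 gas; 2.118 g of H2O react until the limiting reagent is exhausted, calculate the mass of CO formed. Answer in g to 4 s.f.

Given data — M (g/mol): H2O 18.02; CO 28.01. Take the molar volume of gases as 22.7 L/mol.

2.307 g

n(CH4) = 1.870 / 22.7 = 0.08238 mol
n(H2O) = 2.118 / 18.02 = 0.1175 mol
n/ν → CH4: 0.08238, H2O: 0.1175; CH4 is limiting.
n(CO) = (1/1) × 0.08238 = 0.08238 mol
mass = 0.08238 × 28.01 = 2.307 g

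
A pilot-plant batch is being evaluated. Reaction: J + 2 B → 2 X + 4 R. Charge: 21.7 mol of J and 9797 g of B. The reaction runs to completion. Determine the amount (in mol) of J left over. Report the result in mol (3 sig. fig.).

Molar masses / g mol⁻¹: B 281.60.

4.30 mol

n(J) = 21.70 mol
n(B) = 9797 / 281.60 = 34.79 mol
n/ν for J = 21.70/1 = 21.70
n/ν for B = 34.79/2 = 17.40
Smallest n/ν is B → limiting reagent.
J consumed = (1/2) × 34.79 = 17.40 mol
J remaining = 21.70 − 17.40 = 4.300 mol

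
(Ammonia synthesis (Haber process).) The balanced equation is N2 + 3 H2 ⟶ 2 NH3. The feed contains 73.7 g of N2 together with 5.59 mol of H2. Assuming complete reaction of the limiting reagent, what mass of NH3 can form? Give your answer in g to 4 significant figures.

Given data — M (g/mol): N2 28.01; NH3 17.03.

63.47 g

n(N2) = 73.70 / 28.01 = 2.631 mol
n(H2) = 5.590 mol
n/ν → N2: 2.631, H2: 1.863; H2 is limiting.
n(NH3) = (2/3) × 5.590 = 3.727 mol
mass = 3.727 × 17.03 = 63.47 g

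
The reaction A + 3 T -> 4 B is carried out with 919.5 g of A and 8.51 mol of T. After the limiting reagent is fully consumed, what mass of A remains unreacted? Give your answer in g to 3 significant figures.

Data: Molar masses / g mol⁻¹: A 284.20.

n(A) = 919.5 / 284.20 = 3.235 mol
n(T) = 8.510 mol
n/ν for A = 3.235/1 = 3.235
n/ν for T = 8.510/3 = 2.837
Smallest n/ν is T → limiting reagent.
A consumed = (1/3) × 8.510 = 2.837 mol
A remaining = 3.235 − 2.837 = 0.3980 mol
mass = 0.3980 × 284.20 = 113.1 g

113 g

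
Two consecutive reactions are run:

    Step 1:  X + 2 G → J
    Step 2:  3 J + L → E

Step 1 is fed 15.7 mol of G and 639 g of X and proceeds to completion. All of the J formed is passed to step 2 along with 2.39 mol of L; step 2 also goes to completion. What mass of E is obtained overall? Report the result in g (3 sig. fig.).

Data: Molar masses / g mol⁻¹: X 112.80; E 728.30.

Step 1:
n(G) = 15.70 mol
n(X) = 639.0 / 112.80 = 5.665 mol
n/ν for G = 15.70/2 = 7.850
n/ν for X = 5.665/1 = 5.665
Smallest n/ν is X → limiting reagent.
n(J) produced = (1/1) × 5.665 = 5.665 mol
Step 2:
n(J) available = 5.665 mol
n(L) = 2.390 mol
n/ν for J = 5.665/3 = 1.888
n/ν for L = 2.390/1 = 2.390
Smallest n/ν is J → limiting reagent.
n(E) = (1/3) × 5.665 = 1.888 mol
mass = 1.888 × 728.30 = 1375 g

1380 g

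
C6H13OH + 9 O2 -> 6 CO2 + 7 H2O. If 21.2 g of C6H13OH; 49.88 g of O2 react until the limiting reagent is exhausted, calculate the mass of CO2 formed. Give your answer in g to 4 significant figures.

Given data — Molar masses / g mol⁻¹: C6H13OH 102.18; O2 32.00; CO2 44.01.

45.73 g

n(C6H13OH) = 21.20 / 102.18 = 0.2075 mol
n(O2) = 49.88 / 32.00 = 1.559 mol
n/ν → C6H13OH: 0.2075, O2: 0.1732; O2 is limiting.
n(CO2) = (6/9) × 1.559 = 1.039 mol
mass = 1.039 × 44.01 = 45.73 g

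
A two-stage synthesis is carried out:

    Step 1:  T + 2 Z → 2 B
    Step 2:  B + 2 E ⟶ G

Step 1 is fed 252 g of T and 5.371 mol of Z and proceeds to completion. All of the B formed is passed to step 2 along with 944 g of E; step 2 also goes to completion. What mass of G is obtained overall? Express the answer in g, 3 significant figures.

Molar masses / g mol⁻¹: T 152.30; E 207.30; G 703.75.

Step 1:
n(T) = 252.0 / 152.30 = 1.655 mol
n(Z) = 5.371 mol
n/ν for T = 1.655/1 = 1.655
n/ν for Z = 5.371/2 = 2.686
Smallest n/ν is T → limiting reagent.
n(B) produced = (2/1) × 1.655 = 3.310 mol
Step 2:
n(B) available = 3.310 mol
n(E) = 944.0 / 207.30 = 4.554 mol
n/ν for B = 3.310/1 = 3.310
n/ν for E = 4.554/2 = 2.277
Smallest n/ν is E → limiting reagent.
n(G) = (1/2) × 4.554 = 2.277 mol
mass = 2.277 × 703.75 = 1602 g

1600 g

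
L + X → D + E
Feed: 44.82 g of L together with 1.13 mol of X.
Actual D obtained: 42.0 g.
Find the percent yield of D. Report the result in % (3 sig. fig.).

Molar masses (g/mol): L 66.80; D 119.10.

52.6 %

n(L) = 44.82 / 66.80 = 0.6710 mol
n(X) = 1.130 mol
n/ν → L: 0.6710, X: 1.130; L is limiting.
theoretical n(D) = (1/1) × 0.6710 = 0.6710 mol → 79.92 g
% yield = 42.0 / 79.92 × 100 = 52.55 %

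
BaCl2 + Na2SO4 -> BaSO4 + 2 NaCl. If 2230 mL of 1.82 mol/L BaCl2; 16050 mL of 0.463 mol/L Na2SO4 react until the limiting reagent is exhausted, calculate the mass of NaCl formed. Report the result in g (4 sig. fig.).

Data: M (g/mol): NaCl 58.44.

474.4 g

n(BaCl2) = 1.82 × 2230/1000 = 4.059 mol
n(Na2SO4) = 0.463 × 16050/1000 = 7.431 mol
n/ν for BaCl2 = 4.059/1 = 4.059
n/ν for Na2SO4 = 7.431/1 = 7.431
Smallest n/ν is BaCl2 → limiting reagent.
n(NaCl) = (2/1) × 4.059 = 8.118 mol
mass = 8.118 × 58.44 = 474.4 g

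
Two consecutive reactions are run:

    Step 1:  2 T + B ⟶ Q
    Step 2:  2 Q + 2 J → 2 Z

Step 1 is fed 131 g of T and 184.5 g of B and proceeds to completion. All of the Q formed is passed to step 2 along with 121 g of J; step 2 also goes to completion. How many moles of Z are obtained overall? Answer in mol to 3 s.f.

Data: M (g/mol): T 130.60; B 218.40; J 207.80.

Step 1:
n(T) = 131.0 / 130.60 = 1.003 mol
n(B) = 184.5 / 218.40 = 0.8448 mol
n/ν for T = 1.003/2 = 0.5015
n/ν for B = 0.8448/1 = 0.8448
Smallest n/ν is T → limiting reagent.
n(Q) produced = (1/2) × 1.003 = 0.5015 mol
Step 2:
n(Q) available = 0.5015 mol
n(J) = 121.0 / 207.80 = 0.5823 mol
n/ν for Q = 0.5015/2 = 0.2508
n/ν for J = 0.5823/2 = 0.2912
Smallest n/ν is Q → limiting reagent.
n(Z) = (2/2) × 0.5015 = 0.5015 mol

0.502 mol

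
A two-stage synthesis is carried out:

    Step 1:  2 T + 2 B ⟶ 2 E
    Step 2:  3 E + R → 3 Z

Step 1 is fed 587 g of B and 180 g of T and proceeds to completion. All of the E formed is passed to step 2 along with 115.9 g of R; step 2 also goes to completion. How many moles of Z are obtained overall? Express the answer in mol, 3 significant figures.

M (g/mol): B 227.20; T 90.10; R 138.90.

2.00 mol

Step 1:
n(B) = 587.0 / 227.20 = 2.584 mol
n(T) = 180.0 / 90.10 = 1.998 mol
n/ν for B = 2.584/2 = 1.292
n/ν for T = 1.998/2 = 0.9990
Smallest n/ν is T → limiting reagent.
n(E) produced = (2/2) × 1.998 = 1.998 mol
Step 2:
n(E) available = 1.998 mol
n(R) = 115.9 / 138.90 = 0.8344 mol
n/ν for E = 1.998/3 = 0.6660
n/ν for R = 0.8344/1 = 0.8344
Smallest n/ν is E → limiting reagent.
n(Z) = (3/3) × 1.998 = 1.998 mol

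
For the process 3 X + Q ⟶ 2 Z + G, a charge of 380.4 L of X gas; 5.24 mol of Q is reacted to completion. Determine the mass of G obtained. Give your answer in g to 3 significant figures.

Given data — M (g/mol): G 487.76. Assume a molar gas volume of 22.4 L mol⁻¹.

2560 g

n(X) = 380.4 / 22.4 = 16.98 mol
n(Q) = 5.240 mol
n/ν for X = 16.98/3 = 5.660
n/ν for Q = 5.240/1 = 5.240
Smallest n/ν is Q → limiting reagent.
n(G) = (1/1) × 5.240 = 5.240 mol
mass = 5.240 × 487.76 = 2556 g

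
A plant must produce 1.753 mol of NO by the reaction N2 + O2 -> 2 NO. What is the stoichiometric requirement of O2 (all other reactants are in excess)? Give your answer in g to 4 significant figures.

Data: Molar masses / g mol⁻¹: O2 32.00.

n(NO) = 1.753 mol
n(O2) = (1/2) × 1.753 = 0.8765 mol
mass = 0.8765 × 32.00 = 28.05 g

28.05 g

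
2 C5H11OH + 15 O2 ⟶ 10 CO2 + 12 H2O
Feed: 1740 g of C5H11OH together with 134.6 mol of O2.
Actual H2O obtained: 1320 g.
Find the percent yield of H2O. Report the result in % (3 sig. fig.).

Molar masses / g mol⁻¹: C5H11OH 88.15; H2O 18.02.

n(C5H11OH) = 1740 / 88.15 = 19.74 mol
n(O2) = 134.6 mol
n/ν → C5H11OH: 9.870, O2: 8.973; O2 is limiting.
theoretical n(H2O) = (12/15) × 134.6 = 107.7 mol → 1941 g
% yield = 1320 / 1941 × 100 = 68.01 %

68.0 %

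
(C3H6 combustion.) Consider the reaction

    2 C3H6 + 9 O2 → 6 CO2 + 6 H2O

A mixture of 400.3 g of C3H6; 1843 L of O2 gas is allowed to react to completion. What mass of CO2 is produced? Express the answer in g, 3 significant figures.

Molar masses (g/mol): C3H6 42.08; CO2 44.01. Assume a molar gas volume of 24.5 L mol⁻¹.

1260 g

n(C3H6) = 400.3 / 42.08 = 9.513 mol
n(O2) = 1843 / 24.5 = 75.22 mol
n/ν for C3H6 = 9.513/2 = 4.757
n/ν for O2 = 75.22/9 = 8.358
Smallest n/ν is C3H6 → limiting reagent.
n(CO2) = (6/2) × 9.513 = 28.54 mol
mass = 28.54 × 44.01 = 1256 g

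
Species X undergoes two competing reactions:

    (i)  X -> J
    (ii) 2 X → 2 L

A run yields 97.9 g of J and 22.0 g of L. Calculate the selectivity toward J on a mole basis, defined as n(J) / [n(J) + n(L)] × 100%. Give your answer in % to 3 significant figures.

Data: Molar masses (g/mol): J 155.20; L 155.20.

81.7 %

n(J) = 97.9 / 155.20 = 0.6308 mol
n(L) = 22.0 / 155.20 = 0.1418 mol
selectivity = 0.6308/(0.6308+0.1418) × 100 = 81.65 %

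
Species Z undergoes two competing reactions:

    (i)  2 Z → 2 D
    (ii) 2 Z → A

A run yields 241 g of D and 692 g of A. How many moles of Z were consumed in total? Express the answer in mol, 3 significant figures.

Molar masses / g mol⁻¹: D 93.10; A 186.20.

n(D) = 241 / 93.10 = 2.589 mol
n(A) = 692 / 186.20 = 3.716 mol
n(Z) via (i) = (2/2)×2.589 = 2.589 mol
n(Z) via (ii) = (2/1)×3.716 = 7.432 mol
total n(Z) = 2.589 + 7.432 = 10.02 mol

10.0 mol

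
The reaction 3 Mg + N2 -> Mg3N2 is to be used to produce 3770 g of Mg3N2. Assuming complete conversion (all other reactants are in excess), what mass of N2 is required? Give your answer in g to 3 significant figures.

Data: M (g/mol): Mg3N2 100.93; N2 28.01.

n(Mg3N2) = 3770 / 100.93 = 37.35 mol
n(N2) = (1/1) × 37.35 = 37.35 mol
mass = 37.35 × 28.01 = 1046 g

1050 g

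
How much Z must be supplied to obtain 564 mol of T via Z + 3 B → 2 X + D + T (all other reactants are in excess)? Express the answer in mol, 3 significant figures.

564 mol

n(T) = 564.0 mol
n(Z) = (1/1) × 564.0 = 564.0 mol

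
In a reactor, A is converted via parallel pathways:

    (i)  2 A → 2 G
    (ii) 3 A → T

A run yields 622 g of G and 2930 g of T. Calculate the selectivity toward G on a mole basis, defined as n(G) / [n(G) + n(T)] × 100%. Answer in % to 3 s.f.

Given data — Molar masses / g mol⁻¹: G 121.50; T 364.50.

38.9 %

n(G) = 622 / 121.50 = 5.119 mol
n(T) = 2930 / 364.50 = 8.038 mol
selectivity = 5.119/(5.119+8.038) × 100 = 38.91 %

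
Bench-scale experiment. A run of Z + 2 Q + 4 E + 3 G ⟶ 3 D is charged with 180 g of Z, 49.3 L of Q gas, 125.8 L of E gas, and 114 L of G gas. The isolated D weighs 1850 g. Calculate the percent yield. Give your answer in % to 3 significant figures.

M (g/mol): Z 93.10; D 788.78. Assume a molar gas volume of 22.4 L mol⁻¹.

71.0 %

n(Z) = 180.0 / 93.10 = 1.933 mol
n(Q) = 49.30 / 22.4 = 2.201 mol
n(E) = 125.8 / 22.4 = 5.616 mol
n(G) = 114.0 / 22.4 = 5.089 mol
n/ν → Z: 1.933, Q: 1.101, E: 1.404, G: 1.696; Q is limiting.
theoretical n(D) = (3/2) × 2.201 = 3.302 mol → 2605 g
% yield = 1850 / 2605 × 100 = 71.02 %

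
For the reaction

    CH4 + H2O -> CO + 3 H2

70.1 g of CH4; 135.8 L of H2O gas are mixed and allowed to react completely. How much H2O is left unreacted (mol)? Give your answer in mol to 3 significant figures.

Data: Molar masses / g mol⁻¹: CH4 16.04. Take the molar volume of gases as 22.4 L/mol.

n(CH4) = 70.10 / 16.04 = 4.370 mol
n(H2O) = 135.8 / 22.4 = 6.063 mol
n/ν for CH4 = 4.370/1 = 4.370
n/ν for H2O = 6.063/1 = 6.063
Smallest n/ν is CH4 → limiting reagent.
H2O consumed = (1/1) × 4.370 = 4.370 mol
H2O remaining = 6.063 − 4.370 = 1.693 mol

1.69 mol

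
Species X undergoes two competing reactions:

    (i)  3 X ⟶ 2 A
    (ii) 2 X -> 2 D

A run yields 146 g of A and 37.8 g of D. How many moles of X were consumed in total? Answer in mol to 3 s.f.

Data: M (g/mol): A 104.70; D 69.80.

2.63 mol

n(A) = 146 / 104.70 = 1.394 mol
n(D) = 37.8 / 69.80 = 0.5415 mol
n(X) via (i) = (3/2)×1.394 = 2.091 mol
n(X) via (ii) = (2/2)×0.5415 = 0.5415 mol
total n(X) = 2.091 + 0.5415 = 2.633 mol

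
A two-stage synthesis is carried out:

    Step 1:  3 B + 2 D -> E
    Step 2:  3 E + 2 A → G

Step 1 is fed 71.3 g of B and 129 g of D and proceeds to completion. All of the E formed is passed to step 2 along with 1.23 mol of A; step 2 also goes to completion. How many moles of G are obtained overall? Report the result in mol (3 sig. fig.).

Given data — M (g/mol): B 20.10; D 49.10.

0.394 mol

Step 1:
n(B) = 71.30 / 20.10 = 3.547 mol
n(D) = 129.0 / 49.10 = 2.627 mol
n/ν for B = 3.547/3 = 1.182
n/ν for D = 2.627/2 = 1.314
Smallest n/ν is B → limiting reagent.
n(E) produced = (1/3) × 3.547 = 1.182 mol
Step 2:
n(E) available = 1.182 mol
n(A) = 1.230 mol
n/ν for E = 1.182/3 = 0.3940
n/ν for A = 1.230/2 = 0.6150
Smallest n/ν is E → limiting reagent.
n(G) = (1/3) × 1.182 = 0.3940 mol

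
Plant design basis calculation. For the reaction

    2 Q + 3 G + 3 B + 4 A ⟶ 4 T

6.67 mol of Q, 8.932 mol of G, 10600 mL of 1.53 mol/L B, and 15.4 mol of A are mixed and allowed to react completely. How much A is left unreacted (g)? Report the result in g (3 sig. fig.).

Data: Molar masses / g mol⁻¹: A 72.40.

n(Q) = 6.670 mol
n(G) = 8.932 mol
n(B) = 1.53 × 10600/1000 = 16.22 mol
n(A) = 15.40 mol
n/ν for Q = 6.670/2 = 3.335
n/ν for G = 8.932/3 = 2.977
n/ν for B = 16.22/3 = 5.407
n/ν for A = 15.40/4 = 3.850
Smallest n/ν is G → limiting reagent.
A consumed = (4/3) × 8.932 = 11.91 mol
A remaining = 15.40 − 11.91 = 3.490 mol
mass = 3.490 × 72.40 = 252.7 g

253 g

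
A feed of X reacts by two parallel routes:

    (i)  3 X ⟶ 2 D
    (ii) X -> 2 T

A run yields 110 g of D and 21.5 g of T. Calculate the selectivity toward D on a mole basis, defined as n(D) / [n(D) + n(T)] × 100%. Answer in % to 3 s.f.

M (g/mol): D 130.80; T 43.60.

n(D) = 110 / 130.80 = 0.8410 mol
n(T) = 21.5 / 43.60 = 0.4931 mol
selectivity = 0.8410/(0.8410+0.4931) × 100 = 63.04 %

63.0 %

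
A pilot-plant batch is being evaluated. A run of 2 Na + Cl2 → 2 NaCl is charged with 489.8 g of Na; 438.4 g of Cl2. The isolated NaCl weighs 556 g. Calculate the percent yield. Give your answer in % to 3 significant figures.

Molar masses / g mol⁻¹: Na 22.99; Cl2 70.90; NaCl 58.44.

76.9 %

n(Na) = 489.8 / 22.99 = 21.30 mol
n(Cl2) = 438.4 / 70.90 = 6.183 mol
n/ν for Na = 21.30/2 = 10.65
n/ν for Cl2 = 6.183/1 = 6.183
Smallest n/ν is Cl2 → limiting reagent.
theoretical n(NaCl) = (2/1) × 6.183 = 12.37 mol → 722.9 g
% yield = 556 / 722.9 × 100 = 76.91 %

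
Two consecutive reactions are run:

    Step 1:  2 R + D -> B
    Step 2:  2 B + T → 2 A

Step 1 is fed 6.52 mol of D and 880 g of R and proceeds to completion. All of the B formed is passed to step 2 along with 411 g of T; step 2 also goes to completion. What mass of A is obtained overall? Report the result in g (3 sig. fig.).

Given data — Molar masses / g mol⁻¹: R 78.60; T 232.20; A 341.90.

1210 g

Step 1:
n(D) = 6.520 mol
n(R) = 880.0 / 78.60 = 11.20 mol
n/ν for D = 6.520/1 = 6.520
n/ν for R = 11.20/2 = 5.600
Smallest n/ν is R → limiting reagent.
n(B) produced = (1/2) × 11.20 = 5.600 mol
Step 2:
n(B) available = 5.600 mol
n(T) = 411.0 / 232.20 = 1.770 mol
n/ν for B = 5.600/2 = 2.800
n/ν for T = 1.770/1 = 1.770
Smallest n/ν is T → limiting reagent.
n(A) = (2/1) × 1.770 = 3.540 mol
mass = 3.540 × 341.90 = 1210 g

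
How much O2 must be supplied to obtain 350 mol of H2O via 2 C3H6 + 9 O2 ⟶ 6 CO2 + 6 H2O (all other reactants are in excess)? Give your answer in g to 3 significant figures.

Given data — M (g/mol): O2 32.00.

n(H2O) = 350.0 mol
n(O2) = (9/6) × 350.0 = 525.0 mol
mass = 525.0 × 32.00 = 16800 g

16800 g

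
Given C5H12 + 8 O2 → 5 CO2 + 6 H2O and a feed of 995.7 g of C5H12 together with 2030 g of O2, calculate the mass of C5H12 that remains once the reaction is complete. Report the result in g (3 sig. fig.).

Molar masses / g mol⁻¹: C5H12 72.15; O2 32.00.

n(C5H12) = 995.7 / 72.15 = 13.80 mol
n(O2) = 2030 / 32.00 = 63.44 mol
n/ν → C5H12: 13.80, O2: 7.930; O2 is limiting.
C5H12 consumed = (1/8) × 63.44 = 7.930 mol
C5H12 remaining = 13.80 − 7.930 = 5.870 mol
mass = 5.870 × 72.15 = 423.5 g

424 g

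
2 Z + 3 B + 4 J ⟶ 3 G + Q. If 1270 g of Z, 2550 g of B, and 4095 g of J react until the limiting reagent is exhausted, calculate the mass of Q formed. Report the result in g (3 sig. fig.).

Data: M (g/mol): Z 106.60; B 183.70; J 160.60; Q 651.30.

3010 g

n(Z) = 1270 / 106.60 = 11.91 mol
n(B) = 2550 / 183.70 = 13.88 mol
n(J) = 4095 / 160.60 = 25.50 mol
n/ν for Z = 11.91/2 = 5.955
n/ν for B = 13.88/3 = 4.627
n/ν for J = 25.50/4 = 6.375
Smallest n/ν is B → limiting reagent.
n(Q) = (1/3) × 13.88 = 4.627 mol
mass = 4.627 × 651.30 = 3014 g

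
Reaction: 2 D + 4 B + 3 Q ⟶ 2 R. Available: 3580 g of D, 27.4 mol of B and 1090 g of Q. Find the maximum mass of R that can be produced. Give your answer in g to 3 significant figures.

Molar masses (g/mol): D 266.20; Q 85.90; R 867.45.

7340 g

n(D) = 3580 / 266.20 = 13.45 mol
n(B) = 27.40 mol
n(Q) = 1090 / 85.90 = 12.69 mol
n/ν → D: 6.725, B: 6.850, Q: 4.230; Q is limiting.
n(R) = (2/3) × 12.69 = 8.460 mol
mass = 8.460 × 867.45 = 7339 g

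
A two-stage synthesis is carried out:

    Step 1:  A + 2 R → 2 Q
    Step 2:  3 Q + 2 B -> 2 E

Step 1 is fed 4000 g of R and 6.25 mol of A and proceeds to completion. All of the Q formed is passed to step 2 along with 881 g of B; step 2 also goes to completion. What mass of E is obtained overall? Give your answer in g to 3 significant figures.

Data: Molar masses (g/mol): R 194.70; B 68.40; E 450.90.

3760 g

Step 1:
n(R) = 4000 / 194.70 = 20.54 mol
n(A) = 6.250 mol
n/ν for R = 20.54/2 = 10.27
n/ν for A = 6.250/1 = 6.250
Smallest n/ν is A → limiting reagent.
n(Q) produced = (2/1) × 6.250 = 12.50 mol
Step 2:
n(Q) available = 12.50 mol
n(B) = 881.0 / 68.40 = 12.88 mol
n/ν for Q = 12.50/3 = 4.167
n/ν for B = 12.88/2 = 6.440
Smallest n/ν is Q → limiting reagent.
n(E) = (2/3) × 12.50 = 8.333 mol
mass = 8.333 × 450.90 = 3757 g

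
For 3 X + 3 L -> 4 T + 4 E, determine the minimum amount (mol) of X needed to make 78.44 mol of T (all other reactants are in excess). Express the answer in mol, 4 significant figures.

58.83 mol

n(T) = 78.44 mol
n(X) = (3/4) × 78.44 = 58.83 mol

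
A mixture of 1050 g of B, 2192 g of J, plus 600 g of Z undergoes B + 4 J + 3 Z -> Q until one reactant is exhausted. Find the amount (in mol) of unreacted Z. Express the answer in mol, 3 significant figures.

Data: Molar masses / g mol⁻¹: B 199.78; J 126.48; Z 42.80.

1.02 mol

n(B) = 1050 / 199.78 = 5.256 mol
n(J) = 2192 / 126.48 = 17.33 mol
n(Z) = 600.0 / 42.80 = 14.02 mol
n/ν for B = 5.256/1 = 5.256
n/ν for J = 17.33/4 = 4.333
n/ν for Z = 14.02/3 = 4.673
Smallest n/ν is J → limiting reagent.
Z consumed = (3/4) × 17.33 = 13.00 mol
Z remaining = 14.02 − 13.00 = 1.020 mol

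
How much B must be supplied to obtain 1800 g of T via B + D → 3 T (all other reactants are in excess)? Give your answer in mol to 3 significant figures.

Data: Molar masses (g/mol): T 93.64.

6.41 mol

n(T) = 1800 / 93.64 = 19.22 mol
n(B) = (1/3) × 19.22 = 6.407 mol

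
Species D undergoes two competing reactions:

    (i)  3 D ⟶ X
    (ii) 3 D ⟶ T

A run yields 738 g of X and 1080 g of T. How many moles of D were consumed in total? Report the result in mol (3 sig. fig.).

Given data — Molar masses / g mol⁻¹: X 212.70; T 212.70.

n(X) = 738 / 212.70 = 3.470 mol
n(T) = 1080 / 212.70 = 5.078 mol
n(D) via (i) = (3/1)×3.470 = 10.41 mol
n(D) via (ii) = (3/1)×5.078 = 15.23 mol
total n(D) = 10.41 + 15.23 = 25.64 mol

25.6 mol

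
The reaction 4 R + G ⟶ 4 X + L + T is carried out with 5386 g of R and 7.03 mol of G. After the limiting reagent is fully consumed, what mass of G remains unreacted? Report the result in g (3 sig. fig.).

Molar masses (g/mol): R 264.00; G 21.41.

n(R) = 5386 / 264.00 = 20.40 mol
n(G) = 7.030 mol
n/ν → R: 5.100, G: 7.030; R is limiting.
G consumed = (1/4) × 20.40 = 5.100 mol
G remaining = 7.030 − 5.100 = 1.930 mol
mass = 1.930 × 21.41 = 41.32 g

41.3 g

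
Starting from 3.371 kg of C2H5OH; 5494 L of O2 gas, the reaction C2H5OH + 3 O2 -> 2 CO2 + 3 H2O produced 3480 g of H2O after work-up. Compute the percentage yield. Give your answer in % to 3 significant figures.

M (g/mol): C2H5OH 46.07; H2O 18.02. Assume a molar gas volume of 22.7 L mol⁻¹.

88.0 %

n(C2H5OH) = 3.371×1000 / 46.07 = 73.17 mol
n(O2) = 5494 / 22.7 = 242.0 mol
n/ν for C2H5OH = 73.17/1 = 73.17
n/ν for O2 = 242.0/3 = 80.67
Smallest n/ν is C2H5OH → limiting reagent.
theoretical n(H2O) = (3/1) × 73.17 = 219.5 mol → 3955 g
% yield = 3480 / 3955 × 100 = 87.99 %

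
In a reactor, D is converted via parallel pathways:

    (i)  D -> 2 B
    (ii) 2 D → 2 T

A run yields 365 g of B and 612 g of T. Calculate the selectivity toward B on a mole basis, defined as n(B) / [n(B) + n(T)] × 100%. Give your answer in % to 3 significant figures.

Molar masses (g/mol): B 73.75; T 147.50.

n(B) = 365 / 73.75 = 4.949 mol
n(T) = 612 / 147.50 = 4.149 mol
selectivity = 4.949/(4.949+4.149) × 100 = 54.40 %

54.4 %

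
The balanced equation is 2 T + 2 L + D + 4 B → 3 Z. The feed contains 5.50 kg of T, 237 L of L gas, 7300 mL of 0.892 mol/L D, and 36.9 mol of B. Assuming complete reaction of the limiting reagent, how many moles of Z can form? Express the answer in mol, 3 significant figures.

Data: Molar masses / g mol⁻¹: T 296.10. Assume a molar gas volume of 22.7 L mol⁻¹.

n(T) = 5.500×1000 / 296.10 = 18.57 mol
n(L) = 237.0 / 22.7 = 10.44 mol
n(D) = 0.892 × 7300/1000 = 6.512 mol
n(B) = 36.90 mol
n/ν for T = 18.57/2 = 9.285
n/ν for L = 10.44/2 = 5.220
n/ν for D = 6.512/1 = 6.512
n/ν for B = 36.90/4 = 9.225
Smallest n/ν is L → limiting reagent.
n(Z) = (3/2) × 10.44 = 15.66 mol

15.7 mol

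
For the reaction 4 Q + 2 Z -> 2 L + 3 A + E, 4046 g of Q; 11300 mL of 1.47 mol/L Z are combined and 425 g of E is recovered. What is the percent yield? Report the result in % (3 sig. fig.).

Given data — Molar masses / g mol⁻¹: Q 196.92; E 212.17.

39.0 %

n(Q) = 4046 / 196.92 = 20.55 mol
n(Z) = 1.47 × 11300/1000 = 16.61 mol
n/ν for Q = 20.55/4 = 5.138
n/ν for Z = 16.61/2 = 8.305
Smallest n/ν is Q → limiting reagent.
theoretical n(E) = (1/4) × 20.55 = 5.138 mol → 1090 g
% yield = 425 / 1090 × 100 = 38.99 %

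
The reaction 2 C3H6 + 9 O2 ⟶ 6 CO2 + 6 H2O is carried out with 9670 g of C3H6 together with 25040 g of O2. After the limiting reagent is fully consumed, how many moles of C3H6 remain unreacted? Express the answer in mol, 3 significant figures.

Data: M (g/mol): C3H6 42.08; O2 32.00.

55.9 mol

n(C3H6) = 9670 / 42.08 = 229.8 mol
n(O2) = 25040 / 32.00 = 782.5 mol
n/ν for C3H6 = 229.8/2 = 114.9
n/ν for O2 = 782.5/9 = 86.94
Smallest n/ν is O2 → limiting reagent.
C3H6 consumed = (2/9) × 782.5 = 173.9 mol
C3H6 remaining = 229.8 − 173.9 = 55.90 mol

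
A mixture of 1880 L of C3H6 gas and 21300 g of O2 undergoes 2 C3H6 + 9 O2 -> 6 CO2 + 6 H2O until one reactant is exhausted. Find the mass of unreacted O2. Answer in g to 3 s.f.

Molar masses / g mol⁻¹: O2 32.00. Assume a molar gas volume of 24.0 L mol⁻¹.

10000 g

n(C3H6) = 1880 / 24.0 = 78.33 mol
n(O2) = 21300 / 32.00 = 665.6 mol
n/ν for C3H6 = 78.33/2 = 39.17
n/ν for O2 = 665.6/9 = 73.96
Smallest n/ν is C3H6 → limiting reagent.
O2 consumed = (9/2) × 78.33 = 352.5 mol
O2 remaining = 665.6 − 352.5 = 313.1 mol
mass = 313.1 × 32.00 = 10020 g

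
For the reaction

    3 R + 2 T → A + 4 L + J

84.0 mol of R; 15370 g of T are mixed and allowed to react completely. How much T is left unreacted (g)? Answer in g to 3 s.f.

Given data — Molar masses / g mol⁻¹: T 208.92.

3670 g

n(R) = 84.00 mol
n(T) = 15370 / 208.92 = 73.57 mol
n/ν for R = 84.00/3 = 28.00
n/ν for T = 73.57/2 = 36.79
Smallest n/ν is R → limiting reagent.
T consumed = (2/3) × 84.00 = 56.00 mol
T remaining = 73.57 − 56.00 = 17.57 mol
mass = 17.57 × 208.92 = 3671 g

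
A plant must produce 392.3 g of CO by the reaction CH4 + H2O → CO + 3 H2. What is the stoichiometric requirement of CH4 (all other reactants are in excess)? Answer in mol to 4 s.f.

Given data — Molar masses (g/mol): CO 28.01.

n(CO) = 392.3 / 28.01 = 14.01 mol
n(CH4) = (1/1) × 14.01 = 14.01 mol

14.01 mol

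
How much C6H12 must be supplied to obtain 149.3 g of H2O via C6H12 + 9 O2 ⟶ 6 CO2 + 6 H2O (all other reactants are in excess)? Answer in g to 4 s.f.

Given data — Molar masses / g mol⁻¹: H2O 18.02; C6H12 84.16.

n(H2O) = 149.3 / 18.02 = 8.285 mol
n(C6H12) = (1/6) × 8.285 = 1.381 mol
mass = 1.381 × 84.16 = 116.2 g

116.2 g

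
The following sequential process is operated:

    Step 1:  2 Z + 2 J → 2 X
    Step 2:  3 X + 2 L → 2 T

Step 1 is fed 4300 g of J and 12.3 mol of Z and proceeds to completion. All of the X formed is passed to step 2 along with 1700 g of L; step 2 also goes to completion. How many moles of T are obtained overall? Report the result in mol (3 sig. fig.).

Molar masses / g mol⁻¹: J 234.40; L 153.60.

8.20 mol

Step 1:
n(J) = 4300 / 234.40 = 18.34 mol
n(Z) = 12.30 mol
n/ν for J = 18.34/2 = 9.170
n/ν for Z = 12.30/2 = 6.150
Smallest n/ν is Z → limiting reagent.
n(X) produced = (2/2) × 12.30 = 12.30 mol
Step 2:
n(X) available = 12.30 mol
n(L) = 1700 / 153.60 = 11.07 mol
n/ν for X = 12.30/3 = 4.100
n/ν for L = 11.07/2 = 5.535
Smallest n/ν is X → limiting reagent.
n(T) = (2/3) × 12.30 = 8.200 mol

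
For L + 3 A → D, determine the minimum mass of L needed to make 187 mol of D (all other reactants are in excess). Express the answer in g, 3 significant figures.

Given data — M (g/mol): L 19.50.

n(D) = 187.0 mol
n(L) = (1/1) × 187.0 = 187.0 mol
mass = 187.0 × 19.50 = 3647 g

3650 g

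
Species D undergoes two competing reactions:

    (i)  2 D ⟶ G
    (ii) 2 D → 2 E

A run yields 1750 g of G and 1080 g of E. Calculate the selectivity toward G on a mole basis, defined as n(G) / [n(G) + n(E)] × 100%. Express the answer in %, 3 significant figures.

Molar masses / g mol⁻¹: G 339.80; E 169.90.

44.8 %

n(G) = 1750 / 339.80 = 5.150 mol
n(E) = 1080 / 169.90 = 6.357 mol
selectivity = 5.150/(5.150+6.357) × 100 = 44.76 %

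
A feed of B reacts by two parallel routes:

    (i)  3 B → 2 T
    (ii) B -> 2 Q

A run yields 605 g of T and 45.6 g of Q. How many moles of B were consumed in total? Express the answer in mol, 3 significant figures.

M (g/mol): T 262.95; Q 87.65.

n(T) = 605 / 262.95 = 2.301 mol
n(Q) = 45.6 / 87.65 = 0.5203 mol
n(B) via (i) = (3/2)×2.301 = 3.452 mol
n(B) via (ii) = (1/2)×0.5203 = 0.2602 mol
total n(B) = 3.452 + 0.2602 = 3.712 mol

3.71 mol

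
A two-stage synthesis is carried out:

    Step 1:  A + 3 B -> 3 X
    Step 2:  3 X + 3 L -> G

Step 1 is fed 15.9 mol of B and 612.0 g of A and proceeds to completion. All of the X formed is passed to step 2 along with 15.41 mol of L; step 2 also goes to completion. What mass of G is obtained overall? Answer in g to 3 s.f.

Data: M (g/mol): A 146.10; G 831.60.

3480 g

Step 1:
n(B) = 15.90 mol
n(A) = 612.0 / 146.10 = 4.189 mol
n/ν for B = 15.90/3 = 5.300
n/ν for A = 4.189/1 = 4.189
Smallest n/ν is A → limiting reagent.
n(X) produced = (3/1) × 4.189 = 12.57 mol
Step 2:
n(X) available = 12.57 mol
n(L) = 15.41 mol
n/ν for X = 12.57/3 = 4.190
n/ν for L = 15.41/3 = 5.137
Smallest n/ν is X → limiting reagent.
n(G) = (1/3) × 12.57 = 4.190 mol
mass = 4.190 × 831.60 = 3484 g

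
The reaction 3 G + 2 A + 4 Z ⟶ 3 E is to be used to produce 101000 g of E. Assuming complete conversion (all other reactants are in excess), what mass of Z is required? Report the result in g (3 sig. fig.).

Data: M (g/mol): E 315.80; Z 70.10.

n(E) = 101000 / 315.80 = 319.8 mol
n(Z) = (4/3) × 319.8 = 426.4 mol
mass = 426.4 × 70.10 = 29890 g

29900 g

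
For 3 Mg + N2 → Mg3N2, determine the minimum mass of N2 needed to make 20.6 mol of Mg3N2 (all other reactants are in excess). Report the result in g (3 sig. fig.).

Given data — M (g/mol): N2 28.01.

n(Mg3N2) = 20.60 mol
n(N2) = (1/1) × 20.60 = 20.60 mol
mass = 20.60 × 28.01 = 577.0 g

577 g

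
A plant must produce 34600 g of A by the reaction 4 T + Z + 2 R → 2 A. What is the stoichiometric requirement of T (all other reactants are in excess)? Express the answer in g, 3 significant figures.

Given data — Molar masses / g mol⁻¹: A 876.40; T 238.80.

18900 g

n(A) = 34600 / 876.40 = 39.48 mol
n(T) = (4/2) × 39.48 = 78.96 mol
mass = 78.96 × 238.80 = 18860 g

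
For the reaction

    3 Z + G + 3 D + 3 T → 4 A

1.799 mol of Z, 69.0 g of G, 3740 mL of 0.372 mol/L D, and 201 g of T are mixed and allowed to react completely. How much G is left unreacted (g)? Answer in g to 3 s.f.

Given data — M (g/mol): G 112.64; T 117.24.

n(Z) = 1.799 mol
n(G) = 69.00 / 112.64 = 0.6126 mol
n(D) = 0.372 × 3740/1000 = 1.391 mol
n(T) = 201.0 / 117.24 = 1.714 mol
n/ν → Z: 0.5997, G: 0.6126, D: 0.4637, T: 0.5713; D is limiting.
G consumed = (1/3) × 1.391 = 0.4637 mol
G remaining = 0.6126 − 0.4637 = 0.1489 mol
mass = 0.1489 × 112.64 = 16.77 g

16.8 g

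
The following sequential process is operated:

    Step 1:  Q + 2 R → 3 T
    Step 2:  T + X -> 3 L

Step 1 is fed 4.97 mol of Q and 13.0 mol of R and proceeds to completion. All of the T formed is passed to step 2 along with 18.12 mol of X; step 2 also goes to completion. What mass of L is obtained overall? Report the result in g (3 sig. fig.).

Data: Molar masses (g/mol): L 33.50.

Step 1:
n(Q) = 4.970 mol
n(R) = 13.00 mol
n/ν → Q: 4.970, R: 6.500; Q is limiting.
n(T) produced = (3/1) × 4.970 = 14.91 mol
Step 2:
n(T) available = 14.91 mol
n(X) = 18.12 mol
n/ν → T: 14.91, X: 18.12; T is limiting.
n(L) = (3/1) × 14.91 = 44.73 mol
mass = 44.73 × 33.50 = 1498 g

1500 g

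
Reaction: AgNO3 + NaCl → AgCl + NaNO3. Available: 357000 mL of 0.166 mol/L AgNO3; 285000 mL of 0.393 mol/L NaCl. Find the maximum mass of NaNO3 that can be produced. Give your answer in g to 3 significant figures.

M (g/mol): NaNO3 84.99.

n(AgNO3) = 0.166 × 357000/1000 = 59.26 mol
n(NaCl) = 0.393 × 285000/1000 = 112.0 mol
n/ν for AgNO3 = 59.26/1 = 59.26
n/ν for NaCl = 112.0/1 = 112.0
Smallest n/ν is AgNO3 → limiting reagent.
n(NaNO3) = (1/1) × 59.26 = 59.26 mol
mass = 59.26 × 84.99 = 5037 g

5040 g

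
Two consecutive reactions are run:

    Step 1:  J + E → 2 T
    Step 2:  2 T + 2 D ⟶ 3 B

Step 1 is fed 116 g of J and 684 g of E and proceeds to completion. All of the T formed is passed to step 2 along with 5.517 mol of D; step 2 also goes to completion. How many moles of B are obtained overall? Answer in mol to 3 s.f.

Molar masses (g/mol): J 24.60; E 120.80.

8.28 mol

Step 1:
n(J) = 116.0 / 24.60 = 4.715 mol
n(E) = 684.0 / 120.80 = 5.662 mol
n/ν for J = 4.715/1 = 4.715
n/ν for E = 5.662/1 = 5.662
Smallest n/ν is J → limiting reagent.
n(T) produced = (2/1) × 4.715 = 9.430 mol
Step 2:
n(T) available = 9.430 mol
n(D) = 5.517 mol
n/ν for T = 9.430/2 = 4.715
n/ν for D = 5.517/2 = 2.759
Smallest n/ν is D → limiting reagent.
n(B) = (3/2) × 5.517 = 8.276 mol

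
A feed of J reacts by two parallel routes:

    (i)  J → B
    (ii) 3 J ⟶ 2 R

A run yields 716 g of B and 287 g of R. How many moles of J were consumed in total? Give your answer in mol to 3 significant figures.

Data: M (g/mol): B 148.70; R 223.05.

n(B) = 716 / 148.70 = 4.815 mol
n(R) = 287 / 223.05 = 1.287 mol
n(J) via (i) = (1/1)×4.815 = 4.815 mol
n(J) via (ii) = (3/2)×1.287 = 1.931 mol
total n(J) = 4.815 + 1.931 = 6.746 mol

6.75 mol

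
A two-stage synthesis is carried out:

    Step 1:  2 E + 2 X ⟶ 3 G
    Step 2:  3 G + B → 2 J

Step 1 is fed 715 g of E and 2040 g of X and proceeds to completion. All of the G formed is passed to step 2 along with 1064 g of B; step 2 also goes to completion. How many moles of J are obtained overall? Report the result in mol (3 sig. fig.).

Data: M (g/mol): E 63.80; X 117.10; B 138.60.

Step 1:
n(E) = 715.0 / 63.80 = 11.21 mol
n(X) = 2040 / 117.10 = 17.42 mol
n/ν for E = 11.21/2 = 5.605
n/ν for X = 17.42/2 = 8.710
Smallest n/ν is E → limiting reagent.
n(G) produced = (3/2) × 11.21 = 16.82 mol
Step 2:
n(G) available = 16.82 mol
n(B) = 1064 / 138.60 = 7.677 mol
n/ν for G = 16.82/3 = 5.607
n/ν for B = 7.677/1 = 7.677
Smallest n/ν is G → limiting reagent.
n(J) = (2/3) × 16.82 = 11.21 mol

11.2 mol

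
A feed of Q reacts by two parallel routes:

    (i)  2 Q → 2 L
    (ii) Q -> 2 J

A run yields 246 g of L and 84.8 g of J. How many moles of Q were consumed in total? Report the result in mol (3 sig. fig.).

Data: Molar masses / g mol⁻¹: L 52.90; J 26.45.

6.25 mol

n(L) = 246 / 52.90 = 4.650 mol
n(J) = 84.8 / 26.45 = 3.206 mol
n(Q) via (i) = (2/2)×4.650 = 4.650 mol
n(Q) via (ii) = (1/2)×3.206 = 1.603 mol
total n(Q) = 4.650 + 1.603 = 6.253 mol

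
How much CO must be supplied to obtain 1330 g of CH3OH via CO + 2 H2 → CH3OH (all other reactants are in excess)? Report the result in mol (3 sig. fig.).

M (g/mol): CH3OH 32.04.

n(CH3OH) = 1330 / 32.04 = 41.51 mol
n(CO) = (1/1) × 41.51 = 41.51 mol

41.5 mol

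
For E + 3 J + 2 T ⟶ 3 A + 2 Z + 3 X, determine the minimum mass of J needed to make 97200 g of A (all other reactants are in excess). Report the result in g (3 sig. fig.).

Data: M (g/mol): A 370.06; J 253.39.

n(A) = 97200 / 370.06 = 262.7 mol
n(J) = (3/3) × 262.7 = 262.7 mol
mass = 262.7 × 253.39 = 66570 g

66600 g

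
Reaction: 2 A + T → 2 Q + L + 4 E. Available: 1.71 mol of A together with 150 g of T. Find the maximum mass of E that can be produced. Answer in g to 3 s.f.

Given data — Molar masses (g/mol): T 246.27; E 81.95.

n(A) = 1.710 mol
n(T) = 150.0 / 246.27 = 0.6091 mol
n/ν for A = 1.710/2 = 0.8550
n/ν for T = 0.6091/1 = 0.6091
Smallest n/ν is T → limiting reagent.
n(E) = (4/1) × 0.6091 = 2.436 mol
mass = 2.436 × 81.95 = 199.6 g

200 g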